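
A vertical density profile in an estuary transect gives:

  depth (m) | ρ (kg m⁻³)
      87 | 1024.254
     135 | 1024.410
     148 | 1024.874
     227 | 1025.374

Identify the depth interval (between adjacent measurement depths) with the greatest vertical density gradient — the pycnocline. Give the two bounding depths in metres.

Compute the density gradient over each adjacent pair:
  87–135 m: Δρ/Δz = 0.156/48 = 3.2 × 10⁻³ kg m⁻⁴
  135–148 m: Δρ/Δz = 0.464/13 = 0.036 kg m⁻⁴
  148–227 m: Δρ/Δz = 0.500/79 = 6.3 × 10⁻³ kg m⁻⁴
The largest gradient is in the 135–148 m interval — the pycnocline.

135–148 m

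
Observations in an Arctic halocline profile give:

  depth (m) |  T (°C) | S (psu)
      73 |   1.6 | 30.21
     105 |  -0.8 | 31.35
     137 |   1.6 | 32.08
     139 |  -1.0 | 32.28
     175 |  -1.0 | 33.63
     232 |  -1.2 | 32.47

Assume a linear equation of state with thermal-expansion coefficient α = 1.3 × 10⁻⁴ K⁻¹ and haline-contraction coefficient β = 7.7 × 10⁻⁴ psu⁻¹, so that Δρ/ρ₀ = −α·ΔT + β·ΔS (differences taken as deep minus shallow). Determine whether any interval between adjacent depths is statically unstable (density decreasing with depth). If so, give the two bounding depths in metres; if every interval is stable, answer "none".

175–232 m

Evaluate Δρ/ρ₀ = −αΔT + βΔS across each adjacent pair:
  73–105 m: −αΔT+βΔS = −(1.3 × 10⁻⁴)(-2.4)+(7.7 × 10⁻⁴)(+1.14) = 1.2 × 10⁻³ → stable
  105–137 m: −αΔT+βΔS = −(1.3 × 10⁻⁴)(+2.4)+(7.7 × 10⁻⁴)(+0.73) = 2.5 × 10⁻⁴ → stable
  137–139 m: −αΔT+βΔS = −(1.3 × 10⁻⁴)(-2.6)+(7.7 × 10⁻⁴)(+0.20) = 4.9 × 10⁻⁴ → stable
  139–175 m: −αΔT+βΔS = −(1.3 × 10⁻⁴)(+0.0)+(7.7 × 10⁻⁴)(+1.35) = 1.0 × 10⁻³ → stable
  175–232 m: −αΔT+βΔS = −(1.3 × 10⁻⁴)(-0.2)+(7.7 × 10⁻⁴)(-1.16) = -8.7 × 10⁻⁴ → UNSTABLE
The 175–232 m interval has Δρ < 0: lighter water underlies denser water.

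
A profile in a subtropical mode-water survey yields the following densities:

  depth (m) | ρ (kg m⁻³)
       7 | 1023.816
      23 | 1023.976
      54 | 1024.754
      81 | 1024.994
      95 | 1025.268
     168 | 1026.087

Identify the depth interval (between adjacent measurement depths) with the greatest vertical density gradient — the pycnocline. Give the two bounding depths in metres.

23–54 m

Compute the density gradient over each adjacent pair:
  7–23 m: Δρ/Δz = 0.160/16 = 0.010 kg m⁻⁴
  23–54 m: Δρ/Δz = 0.778/31 = 0.025 kg m⁻⁴
  54–81 m: Δρ/Δz = 0.240/27 = 8.9 × 10⁻³ kg m⁻⁴
  81–95 m: Δρ/Δz = 0.274/14 = 0.020 kg m⁻⁴
  95–168 m: Δρ/Δz = 0.819/73 = 0.011 kg m⁻⁴
The largest gradient is in the 23–54 m interval — the pycnocline.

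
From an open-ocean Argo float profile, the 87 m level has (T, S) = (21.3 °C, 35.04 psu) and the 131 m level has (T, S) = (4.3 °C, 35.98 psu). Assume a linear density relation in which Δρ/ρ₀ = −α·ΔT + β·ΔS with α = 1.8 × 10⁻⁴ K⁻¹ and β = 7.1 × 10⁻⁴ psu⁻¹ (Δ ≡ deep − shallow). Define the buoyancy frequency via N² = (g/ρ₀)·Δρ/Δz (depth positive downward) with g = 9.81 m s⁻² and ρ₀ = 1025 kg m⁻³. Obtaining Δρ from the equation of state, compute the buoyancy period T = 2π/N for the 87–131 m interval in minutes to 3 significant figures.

3.63 min

ΔT = -17.0 K, ΔS = +0.94 psu (deep − shallow).
Δρ/ρ₀ = −αΔT + βΔS = 3.06 × 10⁻³ + 6.674 × 10⁻⁴ = 3.7274 × 10⁻³, so Δρ ≈ 3.821 kg m⁻³.
N² = (g/ρ₀)·Δρ/Δz = g·(Δρ/ρ₀)/Δz = 9.81 × 3.7274 × 10⁻³ / 44 = 8.3104 × 10⁻⁴ s⁻².
N = √(8.3104 × 10⁻⁴) = 0.028828 rad s⁻¹ → T = 2π/N = 217.95 s = 3.6325 min ≈ 3.63 min.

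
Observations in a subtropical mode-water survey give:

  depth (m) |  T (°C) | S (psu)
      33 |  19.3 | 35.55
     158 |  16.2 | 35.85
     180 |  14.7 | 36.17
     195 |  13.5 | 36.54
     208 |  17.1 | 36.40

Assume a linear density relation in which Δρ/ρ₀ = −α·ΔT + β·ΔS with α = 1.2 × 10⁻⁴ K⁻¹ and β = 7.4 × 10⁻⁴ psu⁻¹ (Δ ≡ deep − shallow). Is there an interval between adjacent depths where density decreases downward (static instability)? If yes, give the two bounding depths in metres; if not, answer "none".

Evaluate Δρ/ρ₀ = −αΔT + βΔS across each adjacent pair:
  33–158 m: −αΔT+βΔS = −(1.2 × 10⁻⁴)(-3.1)+(7.4 × 10⁻⁴)(+0.30) = 5.9 × 10⁻⁴ → stable
  158–180 m: −αΔT+βΔS = −(1.2 × 10⁻⁴)(-1.5)+(7.4 × 10⁻⁴)(+0.32) = 4.2 × 10⁻⁴ → stable
  180–195 m: −αΔT+βΔS = −(1.2 × 10⁻⁴)(-1.2)+(7.4 × 10⁻⁴)(+0.37) = 4.2 × 10⁻⁴ → stable
  195–208 m: −αΔT+βΔS = −(1.2 × 10⁻⁴)(+3.6)+(7.4 × 10⁻⁴)(-0.14) = -5.4 × 10⁻⁴ → UNSTABLE
The 195–208 m interval has Δρ < 0: lighter water underlies denser water.

195–208 m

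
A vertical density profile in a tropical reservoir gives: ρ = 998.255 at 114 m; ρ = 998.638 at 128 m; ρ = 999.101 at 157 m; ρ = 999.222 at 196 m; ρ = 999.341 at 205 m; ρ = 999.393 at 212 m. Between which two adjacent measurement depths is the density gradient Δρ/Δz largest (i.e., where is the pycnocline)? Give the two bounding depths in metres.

Compute the density gradient over each adjacent pair:
  114–128 m: Δρ/Δz = 0.383/14 = 0.027 kg m⁻⁴
  128–157 m: Δρ/Δz = 0.463/29 = 0.016 kg m⁻⁴
  157–196 m: Δρ/Δz = 0.121/39 = 3.1 × 10⁻³ kg m⁻⁴
  196–205 m: Δρ/Δz = 0.119/9 = 0.013 kg m⁻⁴
  205–212 m: Δρ/Δz = 0.052/7 = 7.4 × 10⁻³ kg m⁻⁴
The largest gradient is in the 114–128 m interval — the pycnocline.

114–128 m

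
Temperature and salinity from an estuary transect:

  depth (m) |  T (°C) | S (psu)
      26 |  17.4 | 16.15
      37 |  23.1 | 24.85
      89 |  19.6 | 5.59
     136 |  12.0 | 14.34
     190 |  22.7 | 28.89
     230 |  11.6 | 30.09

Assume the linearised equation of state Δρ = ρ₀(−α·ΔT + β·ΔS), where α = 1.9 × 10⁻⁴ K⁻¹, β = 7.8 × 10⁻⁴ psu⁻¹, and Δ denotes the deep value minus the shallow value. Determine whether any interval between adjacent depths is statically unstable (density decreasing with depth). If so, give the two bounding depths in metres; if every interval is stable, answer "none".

37–89 m

Evaluate Δρ/ρ₀ = −αΔT + βΔS across each adjacent pair:
  26–37 m: −αΔT+βΔS = −(1.9 × 10⁻⁴)(+5.7)+(7.8 × 10⁻⁴)(+8.70) = 5.7 × 10⁻³ → stable
  37–89 m: −αΔT+βΔS = −(1.9 × 10⁻⁴)(-3.5)+(7.8 × 10⁻⁴)(-19.26) = -0.014 → UNSTABLE
  89–136 m: −αΔT+βΔS = −(1.9 × 10⁻⁴)(-7.6)+(7.8 × 10⁻⁴)(+8.75) = 8.3 × 10⁻³ → stable
  136–190 m: −αΔT+βΔS = −(1.9 × 10⁻⁴)(+10.7)+(7.8 × 10⁻⁴)(+14.55) = 9.3 × 10⁻³ → stable
  190–230 m: −αΔT+βΔS = −(1.9 × 10⁻⁴)(-11.1)+(7.8 × 10⁻⁴)(+1.20) = 3.0 × 10⁻³ → stable
The 37–89 m interval has Δρ < 0: lighter water underlies denser water.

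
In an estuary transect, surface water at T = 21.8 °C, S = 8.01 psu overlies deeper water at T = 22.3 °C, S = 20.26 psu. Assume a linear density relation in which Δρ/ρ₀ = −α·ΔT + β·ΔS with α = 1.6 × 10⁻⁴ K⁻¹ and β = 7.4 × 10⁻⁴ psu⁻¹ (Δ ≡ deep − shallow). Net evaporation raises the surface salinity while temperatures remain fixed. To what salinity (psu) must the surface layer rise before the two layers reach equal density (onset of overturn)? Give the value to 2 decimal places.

Neutral buoyancy requires −α(T_deep − T_surf) + β(S_deep − S_surf′) = 0.
S_surf′ = S_deep − (α/β)·ΔT = 20.26 − (1.6 × 10⁻⁴/7.4 × 10⁻⁴)·(+0.5) = 20.1519 psu.
Increase required: 20.1519 − 8.01 = 12.1419 psu.

20.15 psu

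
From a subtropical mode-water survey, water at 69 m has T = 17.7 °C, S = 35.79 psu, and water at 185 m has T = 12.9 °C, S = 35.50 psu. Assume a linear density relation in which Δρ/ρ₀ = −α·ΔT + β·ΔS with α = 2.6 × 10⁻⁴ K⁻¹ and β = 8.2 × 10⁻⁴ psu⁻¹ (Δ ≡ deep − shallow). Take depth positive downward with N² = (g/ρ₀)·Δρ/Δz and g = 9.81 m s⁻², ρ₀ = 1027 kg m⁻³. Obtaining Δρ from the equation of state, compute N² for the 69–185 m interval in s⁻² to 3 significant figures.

ΔT = -4.8 K, ΔS = -0.29 psu (deep − shallow).
Δρ/ρ₀ = −αΔT + βΔS = 1.248 × 10⁻³ − 2.378 × 10⁻⁴ = 1.0102 × 10⁻³, so Δρ ≈ 1.037 kg m⁻³.
N² = (g/ρ₀)·Δρ/Δz = g·(Δρ/ρ₀)/Δz = 9.81 × 1.0102 × 10⁻³ / 116 = 8.5432 × 10⁻⁵ s⁻² ≈ 8.54 × 10⁻⁵ s⁻².

8.54 × 10⁻⁵ s⁻²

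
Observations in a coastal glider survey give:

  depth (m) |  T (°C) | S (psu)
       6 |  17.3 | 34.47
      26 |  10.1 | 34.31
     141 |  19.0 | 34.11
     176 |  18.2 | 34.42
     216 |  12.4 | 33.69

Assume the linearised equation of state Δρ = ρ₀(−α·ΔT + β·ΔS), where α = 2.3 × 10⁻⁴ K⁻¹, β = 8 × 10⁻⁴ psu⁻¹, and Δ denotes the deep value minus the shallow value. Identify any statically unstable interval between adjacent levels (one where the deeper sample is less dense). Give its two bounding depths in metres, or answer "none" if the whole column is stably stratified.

Evaluate Δρ/ρ₀ = −αΔT + βΔS across each adjacent pair:
  6–26 m: −αΔT+βΔS = −(2.3 × 10⁻⁴)(-7.2)+(8 × 10⁻⁴)(-0.16) = 1.5 × 10⁻³ → stable
  26–141 m: −αΔT+βΔS = −(2.3 × 10⁻⁴)(+8.9)+(8 × 10⁻⁴)(-0.20) = -2.2 × 10⁻³ → UNSTABLE
  141–176 m: −αΔT+βΔS = −(2.3 × 10⁻⁴)(-0.8)+(8 × 10⁻⁴)(+0.31) = 4.3 × 10⁻⁴ → stable
  176–216 m: −αΔT+βΔS = −(2.3 × 10⁻⁴)(-5.8)+(8 × 10⁻⁴)(-0.73) = 7.5 × 10⁻⁴ → stable
The 26–141 m interval has Δρ < 0: lighter water underlies denser water.

26–141 m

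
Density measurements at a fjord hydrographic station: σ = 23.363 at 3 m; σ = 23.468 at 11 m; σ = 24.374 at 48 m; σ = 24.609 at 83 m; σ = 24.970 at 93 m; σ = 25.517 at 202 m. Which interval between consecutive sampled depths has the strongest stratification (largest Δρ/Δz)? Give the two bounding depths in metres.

Compute the density gradient over each adjacent pair:
  3–11 m: Δρ/Δz = 0.105/8 = 0.013 kg m⁻⁴
  11–48 m: Δρ/Δz = 0.906/37 = 0.024 kg m⁻⁴
  48–83 m: Δρ/Δz = 0.235/35 = 6.7 × 10⁻³ kg m⁻⁴
  83–93 m: Δρ/Δz = 0.361/10 = 0.036 kg m⁻⁴
  93–202 m: Δρ/Δz = 0.547/109 = 5.0 × 10⁻³ kg m⁻⁴
The largest gradient is in the 83–93 m interval — the pycnocline.

83–93 m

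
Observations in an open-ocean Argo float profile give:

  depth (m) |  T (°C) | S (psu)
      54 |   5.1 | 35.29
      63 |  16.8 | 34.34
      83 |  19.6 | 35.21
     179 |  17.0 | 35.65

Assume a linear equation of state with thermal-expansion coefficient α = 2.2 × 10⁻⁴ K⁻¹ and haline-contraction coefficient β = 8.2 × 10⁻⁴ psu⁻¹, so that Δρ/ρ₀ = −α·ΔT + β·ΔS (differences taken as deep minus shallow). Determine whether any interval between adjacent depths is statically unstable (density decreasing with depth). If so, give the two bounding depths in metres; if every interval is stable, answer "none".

54–63 m

Evaluate Δρ/ρ₀ = −αΔT + βΔS across each adjacent pair:
  54–63 m: −αΔT+βΔS = −(2.2 × 10⁻⁴)(+11.7)+(8.2 × 10⁻⁴)(-0.95) = -3.4 × 10⁻³ → UNSTABLE
  63–83 m: −αΔT+βΔS = −(2.2 × 10⁻⁴)(+2.8)+(8.2 × 10⁻⁴)(+0.87) = 9.7 × 10⁻⁵ → stable
  83–179 m: −αΔT+βΔS = −(2.2 × 10⁻⁴)(-2.6)+(8.2 × 10⁻⁴)(+0.44) = 9.3 × 10⁻⁴ → stable
The 54–63 m interval has Δρ < 0: lighter water underlies denser water.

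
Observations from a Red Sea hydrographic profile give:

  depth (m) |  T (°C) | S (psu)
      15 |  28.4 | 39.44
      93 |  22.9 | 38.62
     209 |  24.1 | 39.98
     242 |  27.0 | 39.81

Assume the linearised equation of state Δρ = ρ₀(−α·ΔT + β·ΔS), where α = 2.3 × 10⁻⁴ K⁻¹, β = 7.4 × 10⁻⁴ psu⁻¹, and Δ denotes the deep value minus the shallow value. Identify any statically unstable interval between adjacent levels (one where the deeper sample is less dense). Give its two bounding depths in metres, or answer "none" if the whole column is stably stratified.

209–242 m

Evaluate Δρ/ρ₀ = −αΔT + βΔS across each adjacent pair:
  15–93 m: −αΔT+βΔS = −(2.3 × 10⁻⁴)(-5.5)+(7.4 × 10⁻⁴)(-0.82) = 6.6 × 10⁻⁴ → stable
  93–209 m: −αΔT+βΔS = −(2.3 × 10⁻⁴)(+1.2)+(7.4 × 10⁻⁴)(+1.36) = 7.3 × 10⁻⁴ → stable
  209–242 m: −αΔT+βΔS = −(2.3 × 10⁻⁴)(+2.9)+(7.4 × 10⁻⁴)(-0.17) = -7.9 × 10⁻⁴ → UNSTABLE
The 209–242 m interval has Δρ < 0: lighter water underlies denser water.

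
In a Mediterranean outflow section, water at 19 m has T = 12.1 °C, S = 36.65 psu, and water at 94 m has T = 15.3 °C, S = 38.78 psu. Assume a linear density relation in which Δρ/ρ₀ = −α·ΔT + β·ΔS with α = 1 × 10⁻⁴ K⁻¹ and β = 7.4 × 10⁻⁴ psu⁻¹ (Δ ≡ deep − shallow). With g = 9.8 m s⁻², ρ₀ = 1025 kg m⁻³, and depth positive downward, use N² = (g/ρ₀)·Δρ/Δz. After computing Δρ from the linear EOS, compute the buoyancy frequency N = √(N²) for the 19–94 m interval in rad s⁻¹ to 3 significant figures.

0.0128 rad s⁻¹

ΔT = +3.2 K, ΔS = +2.13 psu (deep − shallow).
Δρ/ρ₀ = −αΔT + βΔS = -3.20 × 10⁻⁴ + 1.5762 × 10⁻³ = 1.2562 × 10⁻³, so Δρ ≈ 1.288 kg m⁻³.
N² = (g/ρ₀)·Δρ/Δz = g·(Δρ/ρ₀)/Δz = 9.8 × 1.2562 × 10⁻³ / 75 = 1.6414 × 10⁻⁴ s⁻².
N = √(1.6414 × 10⁻⁴) = 0.012812 rad s⁻¹ ≈ 0.0128 rad s⁻¹.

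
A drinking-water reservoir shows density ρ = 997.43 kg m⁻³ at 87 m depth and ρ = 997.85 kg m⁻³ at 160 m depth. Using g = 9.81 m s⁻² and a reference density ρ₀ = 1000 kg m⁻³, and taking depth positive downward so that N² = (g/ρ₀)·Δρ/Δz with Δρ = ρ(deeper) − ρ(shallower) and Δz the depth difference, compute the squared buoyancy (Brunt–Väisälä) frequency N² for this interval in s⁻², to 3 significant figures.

Δρ = 997.85 − 997.43 = 0.42 kg m⁻³ over Δz = 160 − 87 = 73 m.
N² = (9.81/1000) × (0.42/73) = 5.6441 × 10⁻⁵ s⁻² ≈ 5.64 × 10⁻⁵ s⁻².

5.64 × 10⁻⁵ s⁻²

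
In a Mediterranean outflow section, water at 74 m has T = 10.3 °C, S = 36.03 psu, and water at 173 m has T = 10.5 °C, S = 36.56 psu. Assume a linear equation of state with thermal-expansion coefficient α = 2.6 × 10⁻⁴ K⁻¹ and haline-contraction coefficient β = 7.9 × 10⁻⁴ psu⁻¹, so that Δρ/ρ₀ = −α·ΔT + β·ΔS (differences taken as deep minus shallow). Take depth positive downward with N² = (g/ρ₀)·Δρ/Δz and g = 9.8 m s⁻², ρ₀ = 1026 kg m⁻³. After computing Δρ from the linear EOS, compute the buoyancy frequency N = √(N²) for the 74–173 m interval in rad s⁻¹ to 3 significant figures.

6.02 × 10⁻³ rad s⁻¹

ΔT = +0.2 K, ΔS = +0.53 psu (deep − shallow).
Δρ/ρ₀ = −αΔT + βΔS = -5.20 × 10⁻⁵ + 4.187 × 10⁻⁴ = 3.667 × 10⁻⁴, so Δρ ≈ 0.3762 kg m⁻³.
N² = (g/ρ₀)·Δρ/Δz = g·(Δρ/ρ₀)/Δz = 9.8 × 3.667 × 10⁻⁴ / 99 = 3.6300 × 10⁻⁵ s⁻².
N = √(3.6300 × 10⁻⁵) = 6.0249 × 10⁻³ rad s⁻¹ ≈ 6.02 × 10⁻³ rad s⁻¹.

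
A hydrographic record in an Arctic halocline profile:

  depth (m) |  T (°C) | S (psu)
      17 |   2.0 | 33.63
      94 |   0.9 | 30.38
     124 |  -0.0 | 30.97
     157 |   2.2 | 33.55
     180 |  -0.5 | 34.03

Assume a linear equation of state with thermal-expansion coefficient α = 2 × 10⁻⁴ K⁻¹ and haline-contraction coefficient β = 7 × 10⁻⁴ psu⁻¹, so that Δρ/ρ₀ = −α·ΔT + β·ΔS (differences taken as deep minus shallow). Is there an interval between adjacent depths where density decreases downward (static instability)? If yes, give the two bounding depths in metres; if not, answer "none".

Evaluate Δρ/ρ₀ = −αΔT + βΔS across each adjacent pair:
  17–94 m: −αΔT+βΔS = −(2 × 10⁻⁴)(-1.1)+(7 × 10⁻⁴)(-3.25) = -2.1 × 10⁻³ → UNSTABLE
  94–124 m: −αΔT+βΔS = −(2 × 10⁻⁴)(-0.9)+(7 × 10⁻⁴)(+0.59) = 5.9 × 10⁻⁴ → stable
  124–157 m: −αΔT+βΔS = −(2 × 10⁻⁴)(+2.2)+(7 × 10⁻⁴)(+2.58) = 1.4 × 10⁻³ → stable
  157–180 m: −αΔT+βΔS = −(2 × 10⁻⁴)(-2.7)+(7 × 10⁻⁴)(+0.48) = 8.8 × 10⁻⁴ → stable
The 17–94 m interval has Δρ < 0: lighter water underlies denser water.

17–94 m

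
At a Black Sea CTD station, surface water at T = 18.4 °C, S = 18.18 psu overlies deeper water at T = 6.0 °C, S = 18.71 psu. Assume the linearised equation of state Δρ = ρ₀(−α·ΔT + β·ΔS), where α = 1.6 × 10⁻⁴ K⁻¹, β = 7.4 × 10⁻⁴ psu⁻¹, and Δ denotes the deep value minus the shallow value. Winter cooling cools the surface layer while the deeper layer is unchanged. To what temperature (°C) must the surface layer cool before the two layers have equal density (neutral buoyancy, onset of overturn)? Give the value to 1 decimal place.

Neutral buoyancy requires Δρ = 0, i.e. −α(T_deep − T_surf′) + β(S_deep − S_surf) = 0.
T_surf′ = T_deep − (β/α)·ΔS = 6.0 − (7.4 × 10⁻⁴/1.6 × 10⁻⁴)·(+0.53) = 3.549 °C.
Cooling required: 18.4 − (3.549) = 14.851 °C.

3.5 °C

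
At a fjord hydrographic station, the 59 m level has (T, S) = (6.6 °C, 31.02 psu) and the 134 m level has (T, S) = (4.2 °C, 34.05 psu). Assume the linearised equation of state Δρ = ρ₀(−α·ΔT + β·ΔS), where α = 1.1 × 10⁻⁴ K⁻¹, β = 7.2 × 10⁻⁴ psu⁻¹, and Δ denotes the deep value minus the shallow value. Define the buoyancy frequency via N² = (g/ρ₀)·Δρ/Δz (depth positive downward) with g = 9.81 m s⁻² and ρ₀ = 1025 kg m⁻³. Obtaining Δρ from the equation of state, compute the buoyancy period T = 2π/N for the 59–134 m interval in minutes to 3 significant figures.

ΔT = -2.4 K, ΔS = +3.03 psu (deep − shallow).
Δρ/ρ₀ = −αΔT + βΔS = 2.64 × 10⁻⁴ + 2.1816 × 10⁻³ = 2.4456 × 10⁻³, so Δρ ≈ 2.507 kg m⁻³.
N² = (g/ρ₀)·Δρ/Δz = g·(Δρ/ρ₀)/Δz = 9.81 × 2.4456 × 10⁻³ / 75 = 3.1988 × 10⁻⁴ s⁻².
N = √(3.1988 × 10⁻⁴) = 0.017885 rad s⁻¹ → T = 2π/N = 351.31 s = 5.8552 min ≈ 5.86 min.

5.86 min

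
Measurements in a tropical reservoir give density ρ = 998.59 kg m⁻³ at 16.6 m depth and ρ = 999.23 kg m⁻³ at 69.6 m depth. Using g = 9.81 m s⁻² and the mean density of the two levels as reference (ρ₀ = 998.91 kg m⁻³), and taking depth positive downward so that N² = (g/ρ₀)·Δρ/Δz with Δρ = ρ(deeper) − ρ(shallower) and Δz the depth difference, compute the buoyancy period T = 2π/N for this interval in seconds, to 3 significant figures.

577 s

Δρ = 999.23 − 998.59 = 0.64 kg m⁻³ over Δz = 69.6 − 16.6 = 53 m.
N² = (9.81/998.91) × (0.64/53) = 1.1859 × 10⁻⁴ s⁻².
N = √(1.1859 × 10⁻⁴) = 0.010890 rad s⁻¹, so T = 2π/N = 576.97 s ≈ 577 s.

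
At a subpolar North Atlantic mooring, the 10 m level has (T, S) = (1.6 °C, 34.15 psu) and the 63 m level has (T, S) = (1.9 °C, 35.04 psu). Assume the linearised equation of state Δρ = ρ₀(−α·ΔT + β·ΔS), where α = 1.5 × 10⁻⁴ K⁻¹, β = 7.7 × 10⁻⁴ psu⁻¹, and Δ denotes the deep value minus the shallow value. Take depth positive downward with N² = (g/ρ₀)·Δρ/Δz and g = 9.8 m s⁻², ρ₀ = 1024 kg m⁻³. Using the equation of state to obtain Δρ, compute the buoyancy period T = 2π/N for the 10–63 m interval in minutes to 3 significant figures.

ΔT = +0.3 K, ΔS = +0.89 psu (deep − shallow).
Δρ/ρ₀ = −αΔT + βΔS = -4.50 × 10⁻⁵ + 6.853 × 10⁻⁴ = 6.403 × 10⁻⁴, so Δρ ≈ 0.6557 kg m⁻³.
N² = (g/ρ₀)·Δρ/Δz = g·(Δρ/ρ₀)/Δz = 9.8 × 6.403 × 10⁻⁴ / 53 = 1.1840 × 10⁻⁴ s⁻².
N = √(1.1840 × 10⁻⁴) = 0.010881 rad s⁻¹ → T = 2π/N = 577.45 s = 9.6242 min ≈ 9.62 min.

9.62 min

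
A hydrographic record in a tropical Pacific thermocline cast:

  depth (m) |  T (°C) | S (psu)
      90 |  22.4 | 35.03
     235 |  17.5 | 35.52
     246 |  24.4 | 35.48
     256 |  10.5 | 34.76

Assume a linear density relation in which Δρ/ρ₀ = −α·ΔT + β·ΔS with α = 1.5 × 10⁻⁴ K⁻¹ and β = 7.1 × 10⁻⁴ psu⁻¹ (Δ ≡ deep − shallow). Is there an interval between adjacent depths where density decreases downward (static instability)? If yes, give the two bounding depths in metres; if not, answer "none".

Evaluate Δρ/ρ₀ = −αΔT + βΔS across each adjacent pair:
  90–235 m: −αΔT+βΔS = −(1.5 × 10⁻⁴)(-4.9)+(7.1 × 10⁻⁴)(+0.49) = 1.1 × 10⁻³ → stable
  235–246 m: −αΔT+βΔS = −(1.5 × 10⁻⁴)(+6.9)+(7.1 × 10⁻⁴)(-0.04) = -1.1 × 10⁻³ → UNSTABLE
  246–256 m: −αΔT+βΔS = −(1.5 × 10⁻⁴)(-13.9)+(7.1 × 10⁻⁴)(-0.72) = 1.6 × 10⁻³ → stable
The 235–246 m interval has Δρ < 0: lighter water underlies denser water.

235–246 m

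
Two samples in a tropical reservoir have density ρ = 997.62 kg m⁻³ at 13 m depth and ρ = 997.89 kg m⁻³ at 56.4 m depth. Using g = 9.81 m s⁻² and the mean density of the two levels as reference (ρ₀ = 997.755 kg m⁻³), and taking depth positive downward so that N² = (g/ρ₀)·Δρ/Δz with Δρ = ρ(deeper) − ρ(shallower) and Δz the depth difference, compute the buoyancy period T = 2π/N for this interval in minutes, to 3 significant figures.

13.4 min

Δρ = 997.89 − 997.62 = 0.27 kg m⁻³ over Δz = 56.4 − 13 = 43.4 m.
N² = (9.81/997.755) × (0.27/43.4) = 6.1167 × 10⁻⁵ s⁻².
N = √(6.1167 × 10⁻⁵) = 7.8209 × 10⁻³ rad s⁻¹, so T = 2π/N = 803.38 s = 13.390 min ≈ 13.4 min.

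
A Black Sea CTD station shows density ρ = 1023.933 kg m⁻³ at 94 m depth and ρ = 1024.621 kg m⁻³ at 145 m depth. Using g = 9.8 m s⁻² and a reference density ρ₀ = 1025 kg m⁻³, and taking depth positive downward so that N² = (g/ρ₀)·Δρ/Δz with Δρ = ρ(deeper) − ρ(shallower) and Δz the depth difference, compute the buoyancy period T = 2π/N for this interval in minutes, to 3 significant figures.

9.22 min

Δρ = 1024.621 − 1023.933 = 0.688 kg m⁻³ over Δz = 145 − 94 = 51 m.
N² = (9.8/1025) × (0.688/51) = 1.2898 × 10⁻⁴ s⁻².
N = √(1.2898 × 10⁻⁴) = 0.011357 rad s⁻¹, so T = 2π/N = 553.24 s = 9.2207 min ≈ 9.22 min.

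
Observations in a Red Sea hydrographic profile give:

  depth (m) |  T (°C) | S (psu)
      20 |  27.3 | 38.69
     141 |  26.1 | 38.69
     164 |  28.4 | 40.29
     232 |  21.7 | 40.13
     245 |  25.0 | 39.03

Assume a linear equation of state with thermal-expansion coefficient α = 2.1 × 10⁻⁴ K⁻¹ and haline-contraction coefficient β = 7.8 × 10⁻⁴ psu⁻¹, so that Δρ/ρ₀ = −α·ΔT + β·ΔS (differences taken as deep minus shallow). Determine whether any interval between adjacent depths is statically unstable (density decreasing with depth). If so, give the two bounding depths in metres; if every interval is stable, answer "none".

Evaluate Δρ/ρ₀ = −αΔT + βΔS across each adjacent pair:
  20–141 m: −αΔT+βΔS = −(2.1 × 10⁻⁴)(-1.2)+(7.8 × 10⁻⁴)(+0.00) = 2.5 × 10⁻⁴ → stable
  141–164 m: −αΔT+βΔS = −(2.1 × 10⁻⁴)(+2.3)+(7.8 × 10⁻⁴)(+1.60) = 7.7 × 10⁻⁴ → stable
  164–232 m: −αΔT+βΔS = −(2.1 × 10⁻⁴)(-6.7)+(7.8 × 10⁻⁴)(-0.16) = 1.3 × 10⁻³ → stable
  232–245 m: −αΔT+βΔS = −(2.1 × 10⁻⁴)(+3.3)+(7.8 × 10⁻⁴)(-1.10) = -1.6 × 10⁻³ → UNSTABLE
The 232–245 m interval has Δρ < 0: lighter water underlies denser water.

232–245 m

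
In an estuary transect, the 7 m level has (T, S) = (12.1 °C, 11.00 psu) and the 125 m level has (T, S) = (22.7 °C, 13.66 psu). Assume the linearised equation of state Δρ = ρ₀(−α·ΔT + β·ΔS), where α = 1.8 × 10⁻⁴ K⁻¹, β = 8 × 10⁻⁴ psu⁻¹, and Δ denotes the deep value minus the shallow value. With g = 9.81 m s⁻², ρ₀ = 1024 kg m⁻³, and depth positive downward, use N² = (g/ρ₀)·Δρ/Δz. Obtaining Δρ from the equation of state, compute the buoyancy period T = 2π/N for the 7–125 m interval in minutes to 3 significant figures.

ΔT = +10.6 K, ΔS = +2.66 psu (deep − shallow).
Δρ/ρ₀ = −αΔT + βΔS = -1.908 × 10⁻³ + 2.128 × 10⁻³ = 2.20 × 10⁻⁴, so Δρ ≈ 0.2253 kg m⁻³.
N² = (g/ρ₀)·Δρ/Δz = g·(Δρ/ρ₀)/Δz = 9.81 × 2.20 × 10⁻⁴ / 118 = 1.8290 × 10⁻⁵ s⁻².
N = √(1.8290 × 10⁻⁵) = 4.2767 × 10⁻³ rad s⁻¹ → T = 2π/N = 1.4692 × 10³ s = 24.487 min ≈ 24.5 min.

24.5 min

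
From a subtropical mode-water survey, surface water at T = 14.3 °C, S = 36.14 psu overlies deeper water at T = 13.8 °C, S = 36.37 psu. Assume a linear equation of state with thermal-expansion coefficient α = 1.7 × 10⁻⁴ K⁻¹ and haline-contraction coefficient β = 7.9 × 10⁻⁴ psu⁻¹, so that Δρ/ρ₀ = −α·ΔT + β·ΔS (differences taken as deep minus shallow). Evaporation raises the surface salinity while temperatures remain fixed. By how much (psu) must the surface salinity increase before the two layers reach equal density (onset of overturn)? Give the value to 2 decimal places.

Neutral buoyancy requires −α(T_deep − T_surf) + β(S_deep − S_surf′) = 0.
S_surf′ = S_deep − (α/β)·ΔT = 36.37 − (1.7 × 10⁻⁴/7.9 × 10⁻⁴)·(-0.5) = 36.4776 psu.
Increase required: 36.4776 − 36.14 = 0.3376 psu.

0.34 psu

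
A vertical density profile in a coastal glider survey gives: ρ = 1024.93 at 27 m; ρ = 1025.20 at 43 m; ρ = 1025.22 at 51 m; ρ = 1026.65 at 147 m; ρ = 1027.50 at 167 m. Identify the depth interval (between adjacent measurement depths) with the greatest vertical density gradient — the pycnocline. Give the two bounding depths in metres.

147–167 m

Compute the density gradient over each adjacent pair:
  27–43 m: Δρ/Δz = 0.27/16 = 0.017 kg m⁻⁴
  43–51 m: Δρ/Δz = 0.02/8 = 2.5 × 10⁻³ kg m⁻⁴
  51–147 m: Δρ/Δz = 1.43/96 = 0.015 kg m⁻⁴
  147–167 m: Δρ/Δz = 0.85/20 = 0.042 kg m⁻⁴
The largest gradient is in the 147–167 m interval — the pycnocline.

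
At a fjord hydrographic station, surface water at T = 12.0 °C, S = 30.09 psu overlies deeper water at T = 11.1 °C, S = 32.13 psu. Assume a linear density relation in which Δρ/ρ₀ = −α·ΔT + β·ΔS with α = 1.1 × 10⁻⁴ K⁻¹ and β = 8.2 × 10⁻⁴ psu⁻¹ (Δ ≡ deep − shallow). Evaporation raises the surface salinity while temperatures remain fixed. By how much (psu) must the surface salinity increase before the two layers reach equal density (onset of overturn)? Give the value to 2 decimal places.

Neutral buoyancy requires −α(T_deep − T_surf) + β(S_deep − S_surf′) = 0.
S_surf′ = S_deep − (α/β)·ΔT = 32.13 − (1.1 × 10⁻⁴/8.2 × 10⁻⁴)·(-0.9) = 32.2507 psu.
Increase required: 32.2507 − 30.09 = 2.1607 psu.

2.16 psu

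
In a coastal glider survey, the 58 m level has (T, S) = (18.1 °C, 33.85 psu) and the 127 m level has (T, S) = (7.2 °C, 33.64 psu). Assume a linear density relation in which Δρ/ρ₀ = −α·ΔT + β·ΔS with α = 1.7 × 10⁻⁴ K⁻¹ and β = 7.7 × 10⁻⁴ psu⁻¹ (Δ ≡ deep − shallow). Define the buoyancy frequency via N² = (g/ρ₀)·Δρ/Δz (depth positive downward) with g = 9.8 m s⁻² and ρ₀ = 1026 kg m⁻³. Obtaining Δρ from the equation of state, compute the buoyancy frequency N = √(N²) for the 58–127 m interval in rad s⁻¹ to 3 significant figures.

0.0155 rad s⁻¹

ΔT = -10.9 K, ΔS = -0.21 psu (deep − shallow).
Δρ/ρ₀ = −αΔT + βΔS = 1.853 × 10⁻³ − 1.617 × 10⁻⁴ = 1.6913 × 10⁻³, so Δρ ≈ 1.735 kg m⁻³.
N² = (g/ρ₀)·Δρ/Δz = g·(Δρ/ρ₀)/Δz = 9.8 × 1.6913 × 10⁻³ / 69 = 2.4021 × 10⁻⁴ s⁻².
N = √(2.4021 × 10⁻⁴) = 0.015499 rad s⁻¹ ≈ 0.0155 rad s⁻¹.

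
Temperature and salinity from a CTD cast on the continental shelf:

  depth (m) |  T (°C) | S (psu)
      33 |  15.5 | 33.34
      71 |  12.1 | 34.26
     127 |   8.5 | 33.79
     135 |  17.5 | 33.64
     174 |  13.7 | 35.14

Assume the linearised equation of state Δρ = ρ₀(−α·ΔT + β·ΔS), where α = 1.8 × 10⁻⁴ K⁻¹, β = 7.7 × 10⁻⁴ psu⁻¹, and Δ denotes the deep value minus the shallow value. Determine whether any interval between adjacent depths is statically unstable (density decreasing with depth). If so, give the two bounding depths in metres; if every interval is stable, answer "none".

Evaluate Δρ/ρ₀ = −αΔT + βΔS across each adjacent pair:
  33–71 m: −αΔT+βΔS = −(1.8 × 10⁻⁴)(-3.4)+(7.7 × 10⁻⁴)(+0.92) = 1.3 × 10⁻³ → stable
  71–127 m: −αΔT+βΔS = −(1.8 × 10⁻⁴)(-3.6)+(7.7 × 10⁻⁴)(-0.47) = 2.9 × 10⁻⁴ → stable
  127–135 m: −αΔT+βΔS = −(1.8 × 10⁻⁴)(+9.0)+(7.7 × 10⁻⁴)(-0.15) = -1.7 × 10⁻³ → UNSTABLE
  135–174 m: −αΔT+βΔS = −(1.8 × 10⁻⁴)(-3.8)+(7.7 × 10⁻⁴)(+1.50) = 1.8 × 10⁻³ → stable
The 127–135 m interval has Δρ < 0: lighter water underlies denser water.

127–135 m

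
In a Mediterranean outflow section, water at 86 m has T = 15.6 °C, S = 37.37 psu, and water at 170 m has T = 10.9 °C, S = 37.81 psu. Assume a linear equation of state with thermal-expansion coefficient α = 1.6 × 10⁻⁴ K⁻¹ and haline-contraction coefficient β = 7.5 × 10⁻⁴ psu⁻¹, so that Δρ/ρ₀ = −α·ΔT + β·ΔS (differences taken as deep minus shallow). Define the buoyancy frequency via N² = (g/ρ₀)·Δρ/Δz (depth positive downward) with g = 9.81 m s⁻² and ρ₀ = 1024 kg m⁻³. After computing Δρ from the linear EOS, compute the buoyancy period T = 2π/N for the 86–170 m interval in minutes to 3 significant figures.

ΔT = -4.7 K, ΔS = +0.44 psu (deep − shallow).
Δρ/ρ₀ = −αΔT + βΔS = 7.52 × 10⁻⁴ + 3.30 × 10⁻⁴ = 1.082 × 10⁻³, so Δρ ≈ 1.108 kg m⁻³.
N² = (g/ρ₀)·Δρ/Δz = g·(Δρ/ρ₀)/Δz = 9.81 × 1.082 × 10⁻³ / 84 = 1.2636 × 10⁻⁴ s⁻².
N = √(1.2636 × 10⁻⁴) = 0.011241 rad s⁻¹ → T = 2π/N = 558.95 s = 9.3158 min ≈ 9.32 min.

9.32 min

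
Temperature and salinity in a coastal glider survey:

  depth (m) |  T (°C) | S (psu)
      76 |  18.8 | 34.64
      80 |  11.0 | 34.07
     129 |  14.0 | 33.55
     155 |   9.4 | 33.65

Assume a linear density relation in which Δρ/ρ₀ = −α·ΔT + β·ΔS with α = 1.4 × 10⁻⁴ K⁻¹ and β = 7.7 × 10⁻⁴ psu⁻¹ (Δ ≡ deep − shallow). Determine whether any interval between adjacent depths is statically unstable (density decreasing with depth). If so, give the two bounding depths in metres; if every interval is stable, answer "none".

80–129 m

Evaluate Δρ/ρ₀ = −αΔT + βΔS across each adjacent pair:
  76–80 m: −αΔT+βΔS = −(1.4 × 10⁻⁴)(-7.8)+(7.7 × 10⁻⁴)(-0.57) = 6.5 × 10⁻⁴ → stable
  80–129 m: −αΔT+βΔS = −(1.4 × 10⁻⁴)(+3.0)+(7.7 × 10⁻⁴)(-0.52) = -8.2 × 10⁻⁴ → UNSTABLE
  129–155 m: −αΔT+βΔS = −(1.4 × 10⁻⁴)(-4.6)+(7.7 × 10⁻⁴)(+0.10) = 7.2 × 10⁻⁴ → stable
The 80–129 m interval has Δρ < 0: lighter water underlies denser water.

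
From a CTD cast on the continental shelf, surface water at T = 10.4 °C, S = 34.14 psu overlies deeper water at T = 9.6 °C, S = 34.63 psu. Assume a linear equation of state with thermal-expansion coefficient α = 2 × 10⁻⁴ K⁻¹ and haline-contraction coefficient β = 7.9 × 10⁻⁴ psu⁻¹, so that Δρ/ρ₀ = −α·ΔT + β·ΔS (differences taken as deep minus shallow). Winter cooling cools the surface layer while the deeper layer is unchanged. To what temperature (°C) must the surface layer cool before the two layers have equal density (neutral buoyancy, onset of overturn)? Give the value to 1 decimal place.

7.7 °C

Neutral buoyancy requires Δρ = 0, i.e. −α(T_deep − T_surf′) + β(S_deep − S_surf) = 0.
T_surf′ = T_deep − (β/α)·ΔS = 9.6 − (7.9 × 10⁻⁴/2 × 10⁻⁴)·(+0.49) = 7.665 °C.
Cooling required: 10.4 − (7.665) = 2.735 °C.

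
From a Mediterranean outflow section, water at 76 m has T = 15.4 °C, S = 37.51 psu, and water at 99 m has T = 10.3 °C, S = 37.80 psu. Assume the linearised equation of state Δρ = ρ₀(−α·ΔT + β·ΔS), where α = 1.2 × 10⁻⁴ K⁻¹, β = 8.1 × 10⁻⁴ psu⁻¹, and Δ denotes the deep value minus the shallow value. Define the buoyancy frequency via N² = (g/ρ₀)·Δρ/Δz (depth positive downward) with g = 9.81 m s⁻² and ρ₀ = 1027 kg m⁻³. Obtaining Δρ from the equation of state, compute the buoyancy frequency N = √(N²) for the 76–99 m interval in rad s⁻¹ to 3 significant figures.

ΔT = -5.1 K, ΔS = +0.29 psu (deep − shallow).
Δρ/ρ₀ = −αΔT + βΔS = 6.12 × 10⁻⁴ + 2.349 × 10⁻⁴ = 8.469 × 10⁻⁴, so Δρ ≈ 0.8698 kg m⁻³.
N² = (g/ρ₀)·Δρ/Δz = g·(Δρ/ρ₀)/Δz = 9.81 × 8.469 × 10⁻⁴ / 23 = 3.6122 × 10⁻⁴ s⁻².
N = √(3.6122 × 10⁻⁴) = 0.019006 rad s⁻¹ ≈ 0.0190 rad s⁻¹.

0.0190 rad s⁻¹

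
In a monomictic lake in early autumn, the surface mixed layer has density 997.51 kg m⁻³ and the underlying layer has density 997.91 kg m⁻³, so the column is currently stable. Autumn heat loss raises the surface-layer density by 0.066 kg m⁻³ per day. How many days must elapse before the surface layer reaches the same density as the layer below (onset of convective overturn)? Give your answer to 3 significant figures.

Density deficit of the surface layer: 997.91 − 997.51 = 0.4 kg m⁻³.
Required change = 0.4 / 0.066 = 6.06 days.

6.06 days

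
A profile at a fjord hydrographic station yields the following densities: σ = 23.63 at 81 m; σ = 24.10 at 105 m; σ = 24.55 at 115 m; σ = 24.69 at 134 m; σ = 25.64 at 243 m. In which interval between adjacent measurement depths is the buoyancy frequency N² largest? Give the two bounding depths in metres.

Compute the density gradient over each adjacent pair:
  81–105 m: Δρ/Δz = 0.47/24 = 0.020 kg m⁻⁴
  105–115 m: Δρ/Δz = 0.45/10 = 0.045 kg m⁻⁴
  115–134 m: Δρ/Δz = 0.14/19 = 7.4 × 10⁻³ kg m⁻⁴
  134–243 m: Δρ/Δz = 0.95/109 = 8.7 × 10⁻³ kg m⁻⁴
The largest gradient is in the 105–115 m interval — the pycnocline.

105–115 m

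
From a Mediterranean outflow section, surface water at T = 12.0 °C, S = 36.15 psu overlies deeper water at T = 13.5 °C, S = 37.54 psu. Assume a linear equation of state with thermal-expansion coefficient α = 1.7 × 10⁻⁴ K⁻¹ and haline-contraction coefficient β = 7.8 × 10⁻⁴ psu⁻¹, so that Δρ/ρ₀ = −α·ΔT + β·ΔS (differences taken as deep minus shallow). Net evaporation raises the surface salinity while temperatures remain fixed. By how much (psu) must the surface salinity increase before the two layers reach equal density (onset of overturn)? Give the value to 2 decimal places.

1.06 psu

Neutral buoyancy requires −α(T_deep − T_surf) + β(S_deep − S_surf′) = 0.
S_surf′ = S_deep − (α/β)·ΔT = 37.54 − (1.7 × 10⁻⁴/7.8 × 10⁻⁴)·(+1.5) = 37.2131 psu.
Increase required: 37.2131 − 36.15 = 1.0631 psu.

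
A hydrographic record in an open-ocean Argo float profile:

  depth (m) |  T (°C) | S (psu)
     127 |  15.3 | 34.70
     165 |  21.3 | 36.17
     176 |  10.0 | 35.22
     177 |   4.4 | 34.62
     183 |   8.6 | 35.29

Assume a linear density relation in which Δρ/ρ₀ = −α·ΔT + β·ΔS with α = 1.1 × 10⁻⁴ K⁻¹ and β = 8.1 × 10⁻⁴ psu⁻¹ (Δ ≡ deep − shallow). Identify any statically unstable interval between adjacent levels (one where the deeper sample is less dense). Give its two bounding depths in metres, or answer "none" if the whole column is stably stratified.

none

Evaluate Δρ/ρ₀ = −αΔT + βΔS across each adjacent pair:
  127–165 m: −αΔT+βΔS = −(1.1 × 10⁻⁴)(+6.0)+(8.1 × 10⁻⁴)(+1.47) = 5.3 × 10⁻⁴ → stable
  165–176 m: −αΔT+βΔS = −(1.1 × 10⁻⁴)(-11.3)+(8.1 × 10⁻⁴)(-0.95) = 4.7 × 10⁻⁴ → stable
  176–177 m: −αΔT+βΔS = −(1.1 × 10⁻⁴)(-5.6)+(8.1 × 10⁻⁴)(-0.60) = 1.3 × 10⁻⁴ → stable
  177–183 m: −αΔT+βΔS = −(1.1 × 10⁻⁴)(+4.2)+(8.1 × 10⁻⁴)(+0.67) = 8.1 × 10⁻⁵ → stable
Every interval has Δρ > 0: the column is stably stratified throughout.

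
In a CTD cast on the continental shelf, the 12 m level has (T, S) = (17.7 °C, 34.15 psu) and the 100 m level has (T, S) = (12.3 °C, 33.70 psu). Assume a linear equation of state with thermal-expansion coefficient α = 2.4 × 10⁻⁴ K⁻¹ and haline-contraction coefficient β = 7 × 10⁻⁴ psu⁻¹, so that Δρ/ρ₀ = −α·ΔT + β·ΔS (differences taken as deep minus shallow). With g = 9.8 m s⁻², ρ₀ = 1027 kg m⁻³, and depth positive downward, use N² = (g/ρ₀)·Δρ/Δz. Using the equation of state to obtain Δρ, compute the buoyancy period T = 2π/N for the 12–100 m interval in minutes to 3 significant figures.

ΔT = -5.4 K, ΔS = -0.45 psu (deep − shallow).
Δρ/ρ₀ = −αΔT + βΔS = 1.296 × 10⁻³ − 3.15 × 10⁻⁴ = 9.81 × 10⁻⁴, so Δρ ≈ 1.007 kg m⁻³.
N² = (g/ρ₀)·Δρ/Δz = g·(Δρ/ρ₀)/Δz = 9.8 × 9.81 × 10⁻⁴ / 88 = 1.0925 × 10⁻⁴ s⁻².
N = √(1.0925 × 10⁻⁴) = 0.010452 rad s⁻¹ → T = 2π/N = 601.15 s = 10.019 min ≈ 10.0 min.

10.0 min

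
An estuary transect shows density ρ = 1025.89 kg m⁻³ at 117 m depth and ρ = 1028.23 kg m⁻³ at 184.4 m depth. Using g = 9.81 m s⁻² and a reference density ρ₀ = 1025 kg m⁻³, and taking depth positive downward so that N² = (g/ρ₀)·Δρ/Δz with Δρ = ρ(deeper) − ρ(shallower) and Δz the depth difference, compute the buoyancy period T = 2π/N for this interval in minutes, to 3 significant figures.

5.74 min

Δρ = 1028.23 − 1025.89 = 2.34 kg m⁻³ over Δz = 184.4 − 117 = 67.4 m.
N² = (9.81/1025) × (2.34/67.4) = 3.3228 × 10⁻⁴ s⁻².
N = √(3.3228 × 10⁻⁴) = 0.018229 rad s⁻¹, so T = 2π/N = 344.68 s = 5.7447 min ≈ 5.74 min.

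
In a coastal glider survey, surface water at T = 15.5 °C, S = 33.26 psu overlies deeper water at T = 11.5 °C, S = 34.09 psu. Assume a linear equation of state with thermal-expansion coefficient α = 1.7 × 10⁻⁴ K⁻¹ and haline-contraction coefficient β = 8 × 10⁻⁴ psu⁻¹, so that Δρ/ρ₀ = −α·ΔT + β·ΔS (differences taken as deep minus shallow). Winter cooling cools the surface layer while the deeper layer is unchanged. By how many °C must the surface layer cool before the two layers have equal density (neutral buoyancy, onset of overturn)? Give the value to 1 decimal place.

7.9 °C

Neutral buoyancy requires Δρ = 0, i.e. −α(T_deep − T_surf′) + β(S_deep − S_surf) = 0.
T_surf′ = T_deep − (β/α)·ΔS = 11.5 − (8 × 10⁻⁴/1.7 × 10⁻⁴)·(+0.83) = 7.594 °C.
Cooling required: 15.5 − (7.594) = 7.906 °C.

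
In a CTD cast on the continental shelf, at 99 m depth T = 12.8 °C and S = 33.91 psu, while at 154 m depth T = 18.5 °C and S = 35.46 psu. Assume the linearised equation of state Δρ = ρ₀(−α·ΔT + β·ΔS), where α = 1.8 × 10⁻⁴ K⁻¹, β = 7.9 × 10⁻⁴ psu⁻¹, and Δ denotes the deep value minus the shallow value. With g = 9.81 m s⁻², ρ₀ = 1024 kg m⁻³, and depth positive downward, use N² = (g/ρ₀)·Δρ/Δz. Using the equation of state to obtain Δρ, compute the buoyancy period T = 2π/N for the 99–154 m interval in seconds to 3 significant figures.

1.06 × 10³ s

ΔT = +5.7 K, ΔS = +1.55 psu (deep − shallow).
Δρ/ρ₀ = −αΔT + βΔS = -1.026 × 10⁻³ + 1.2245 × 10⁻³ = 1.985 × 10⁻⁴, so Δρ ≈ 0.2033 kg m⁻³.
N² = (g/ρ₀)·Δρ/Δz = g·(Δρ/ρ₀)/Δz = 9.81 × 1.985 × 10⁻⁴ / 55 = 3.5405 × 10⁻⁵ s⁻².
N = √(3.5405 × 10⁻⁵) = 5.9502 × 10⁻³ rad s⁻¹ → T = 2π/N = 1.0560 × 10³ s ≈ 1.06 × 10³ s.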